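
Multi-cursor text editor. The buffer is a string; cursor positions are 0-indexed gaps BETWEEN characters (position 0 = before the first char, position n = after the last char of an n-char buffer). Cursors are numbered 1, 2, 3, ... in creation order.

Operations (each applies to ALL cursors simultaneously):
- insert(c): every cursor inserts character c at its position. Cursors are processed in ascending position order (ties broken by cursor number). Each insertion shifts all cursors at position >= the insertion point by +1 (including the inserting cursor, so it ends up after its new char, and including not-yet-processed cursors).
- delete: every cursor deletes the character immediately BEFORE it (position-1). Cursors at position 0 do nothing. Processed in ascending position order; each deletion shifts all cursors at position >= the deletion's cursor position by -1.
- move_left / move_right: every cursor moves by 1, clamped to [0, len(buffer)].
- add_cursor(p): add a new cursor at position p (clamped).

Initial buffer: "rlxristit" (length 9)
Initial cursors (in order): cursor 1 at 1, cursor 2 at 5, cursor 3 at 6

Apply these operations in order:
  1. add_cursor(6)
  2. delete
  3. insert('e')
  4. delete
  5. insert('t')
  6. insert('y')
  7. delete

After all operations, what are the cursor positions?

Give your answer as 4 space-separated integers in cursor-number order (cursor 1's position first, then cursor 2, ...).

After op 1 (add_cursor(6)): buffer="rlxristit" (len 9), cursors c1@1 c2@5 c3@6 c4@6, authorship .........
After op 2 (delete): buffer="lxtit" (len 5), cursors c1@0 c2@2 c3@2 c4@2, authorship .....
After op 3 (insert('e')): buffer="elxeeetit" (len 9), cursors c1@1 c2@6 c3@6 c4@6, authorship 1..234...
After op 4 (delete): buffer="lxtit" (len 5), cursors c1@0 c2@2 c3@2 c4@2, authorship .....
After op 5 (insert('t')): buffer="tlxttttit" (len 9), cursors c1@1 c2@6 c3@6 c4@6, authorship 1..234...
After op 6 (insert('y')): buffer="tylxtttyyytit" (len 13), cursors c1@2 c2@10 c3@10 c4@10, authorship 11..234234...
After op 7 (delete): buffer="tlxttttit" (len 9), cursors c1@1 c2@6 c3@6 c4@6, authorship 1..234...

Answer: 1 6 6 6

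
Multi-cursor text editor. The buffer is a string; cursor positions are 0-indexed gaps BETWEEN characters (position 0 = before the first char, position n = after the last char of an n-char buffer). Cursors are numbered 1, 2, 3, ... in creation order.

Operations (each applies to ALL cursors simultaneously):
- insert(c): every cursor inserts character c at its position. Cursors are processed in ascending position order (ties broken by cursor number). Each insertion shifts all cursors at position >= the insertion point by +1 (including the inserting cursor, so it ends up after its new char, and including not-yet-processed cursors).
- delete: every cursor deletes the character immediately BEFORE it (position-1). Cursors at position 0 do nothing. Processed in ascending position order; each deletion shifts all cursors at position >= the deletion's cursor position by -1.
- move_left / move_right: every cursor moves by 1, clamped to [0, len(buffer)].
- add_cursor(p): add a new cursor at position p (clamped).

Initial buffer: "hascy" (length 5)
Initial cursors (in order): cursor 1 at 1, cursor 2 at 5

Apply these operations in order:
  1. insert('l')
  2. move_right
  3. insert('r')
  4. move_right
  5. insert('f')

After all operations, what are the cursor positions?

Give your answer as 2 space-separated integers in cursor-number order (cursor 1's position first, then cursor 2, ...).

Answer: 6 11

Derivation:
After op 1 (insert('l')): buffer="hlascyl" (len 7), cursors c1@2 c2@7, authorship .1....2
After op 2 (move_right): buffer="hlascyl" (len 7), cursors c1@3 c2@7, authorship .1....2
After op 3 (insert('r')): buffer="hlarscylr" (len 9), cursors c1@4 c2@9, authorship .1.1...22
After op 4 (move_right): buffer="hlarscylr" (len 9), cursors c1@5 c2@9, authorship .1.1...22
After op 5 (insert('f')): buffer="hlarsfcylrf" (len 11), cursors c1@6 c2@11, authorship .1.1.1..222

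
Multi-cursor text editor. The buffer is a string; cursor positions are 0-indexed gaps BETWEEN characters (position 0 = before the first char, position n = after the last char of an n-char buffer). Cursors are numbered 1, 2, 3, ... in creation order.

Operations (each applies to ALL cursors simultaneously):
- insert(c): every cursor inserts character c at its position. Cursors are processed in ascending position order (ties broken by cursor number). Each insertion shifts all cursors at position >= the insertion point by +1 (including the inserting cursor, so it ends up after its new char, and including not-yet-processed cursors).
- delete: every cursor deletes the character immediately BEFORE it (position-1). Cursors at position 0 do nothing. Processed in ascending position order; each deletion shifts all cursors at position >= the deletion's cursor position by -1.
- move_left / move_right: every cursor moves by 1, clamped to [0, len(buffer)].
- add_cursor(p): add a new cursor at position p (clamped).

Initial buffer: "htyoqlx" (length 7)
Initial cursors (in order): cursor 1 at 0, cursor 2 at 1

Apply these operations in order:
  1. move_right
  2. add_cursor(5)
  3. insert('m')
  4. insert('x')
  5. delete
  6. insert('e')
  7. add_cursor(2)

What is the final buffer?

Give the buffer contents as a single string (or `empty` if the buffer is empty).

After op 1 (move_right): buffer="htyoqlx" (len 7), cursors c1@1 c2@2, authorship .......
After op 2 (add_cursor(5)): buffer="htyoqlx" (len 7), cursors c1@1 c2@2 c3@5, authorship .......
After op 3 (insert('m')): buffer="hmtmyoqmlx" (len 10), cursors c1@2 c2@4 c3@8, authorship .1.2...3..
After op 4 (insert('x')): buffer="hmxtmxyoqmxlx" (len 13), cursors c1@3 c2@6 c3@11, authorship .11.22...33..
After op 5 (delete): buffer="hmtmyoqmlx" (len 10), cursors c1@2 c2@4 c3@8, authorship .1.2...3..
After op 6 (insert('e')): buffer="hmetmeyoqmelx" (len 13), cursors c1@3 c2@6 c3@11, authorship .11.22...33..
After op 7 (add_cursor(2)): buffer="hmetmeyoqmelx" (len 13), cursors c4@2 c1@3 c2@6 c3@11, authorship .11.22...33..

Answer: hmetmeyoqmelx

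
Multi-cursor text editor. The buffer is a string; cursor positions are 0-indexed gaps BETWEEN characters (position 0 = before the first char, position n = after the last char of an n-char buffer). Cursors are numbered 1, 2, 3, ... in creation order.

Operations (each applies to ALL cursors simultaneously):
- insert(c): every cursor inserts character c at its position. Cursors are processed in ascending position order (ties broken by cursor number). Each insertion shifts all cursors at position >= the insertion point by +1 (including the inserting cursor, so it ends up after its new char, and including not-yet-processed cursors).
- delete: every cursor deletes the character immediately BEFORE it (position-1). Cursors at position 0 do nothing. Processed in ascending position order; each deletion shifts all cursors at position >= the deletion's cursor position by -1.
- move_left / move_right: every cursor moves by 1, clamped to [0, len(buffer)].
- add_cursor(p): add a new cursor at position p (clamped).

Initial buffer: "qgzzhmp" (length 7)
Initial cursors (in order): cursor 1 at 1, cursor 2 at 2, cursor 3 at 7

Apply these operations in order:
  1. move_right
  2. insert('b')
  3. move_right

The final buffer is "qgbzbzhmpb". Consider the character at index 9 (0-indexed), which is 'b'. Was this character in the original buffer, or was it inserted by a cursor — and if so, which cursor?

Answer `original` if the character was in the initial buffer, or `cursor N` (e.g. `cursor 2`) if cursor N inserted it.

Answer: cursor 3

Derivation:
After op 1 (move_right): buffer="qgzzhmp" (len 7), cursors c1@2 c2@3 c3@7, authorship .......
After op 2 (insert('b')): buffer="qgbzbzhmpb" (len 10), cursors c1@3 c2@5 c3@10, authorship ..1.2....3
After op 3 (move_right): buffer="qgbzbzhmpb" (len 10), cursors c1@4 c2@6 c3@10, authorship ..1.2....3
Authorship (.=original, N=cursor N): . . 1 . 2 . . . . 3
Index 9: author = 3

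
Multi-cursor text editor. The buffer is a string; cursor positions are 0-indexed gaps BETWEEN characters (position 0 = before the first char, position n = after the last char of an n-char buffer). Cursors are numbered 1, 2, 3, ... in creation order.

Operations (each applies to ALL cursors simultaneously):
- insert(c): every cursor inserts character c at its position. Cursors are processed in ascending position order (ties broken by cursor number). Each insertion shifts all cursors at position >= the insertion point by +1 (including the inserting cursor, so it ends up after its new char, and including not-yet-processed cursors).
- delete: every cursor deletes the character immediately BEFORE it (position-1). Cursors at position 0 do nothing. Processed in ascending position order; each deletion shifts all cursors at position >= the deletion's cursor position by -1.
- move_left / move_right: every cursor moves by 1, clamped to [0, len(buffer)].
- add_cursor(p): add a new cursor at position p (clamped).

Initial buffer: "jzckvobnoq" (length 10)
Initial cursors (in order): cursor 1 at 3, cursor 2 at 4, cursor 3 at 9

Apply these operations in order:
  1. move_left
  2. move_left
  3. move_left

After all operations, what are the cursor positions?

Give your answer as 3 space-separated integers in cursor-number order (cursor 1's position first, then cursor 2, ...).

Answer: 0 1 6

Derivation:
After op 1 (move_left): buffer="jzckvobnoq" (len 10), cursors c1@2 c2@3 c3@8, authorship ..........
After op 2 (move_left): buffer="jzckvobnoq" (len 10), cursors c1@1 c2@2 c3@7, authorship ..........
After op 3 (move_left): buffer="jzckvobnoq" (len 10), cursors c1@0 c2@1 c3@6, authorship ..........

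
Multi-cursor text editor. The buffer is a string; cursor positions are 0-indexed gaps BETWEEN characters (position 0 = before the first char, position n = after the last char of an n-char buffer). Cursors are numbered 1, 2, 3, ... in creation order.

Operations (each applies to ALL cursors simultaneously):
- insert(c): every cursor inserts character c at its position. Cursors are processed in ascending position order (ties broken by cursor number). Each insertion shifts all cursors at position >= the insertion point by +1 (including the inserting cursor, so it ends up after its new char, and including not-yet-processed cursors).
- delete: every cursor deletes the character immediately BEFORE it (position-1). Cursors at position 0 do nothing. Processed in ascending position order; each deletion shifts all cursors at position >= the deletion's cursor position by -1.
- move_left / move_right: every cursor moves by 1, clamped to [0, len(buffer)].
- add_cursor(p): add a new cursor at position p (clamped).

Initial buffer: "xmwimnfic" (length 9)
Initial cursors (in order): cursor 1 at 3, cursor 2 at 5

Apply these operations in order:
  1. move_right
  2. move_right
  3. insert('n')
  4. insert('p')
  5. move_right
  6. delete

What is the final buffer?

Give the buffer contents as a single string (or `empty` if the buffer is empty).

Answer: xmwimnpfnpc

Derivation:
After op 1 (move_right): buffer="xmwimnfic" (len 9), cursors c1@4 c2@6, authorship .........
After op 2 (move_right): buffer="xmwimnfic" (len 9), cursors c1@5 c2@7, authorship .........
After op 3 (insert('n')): buffer="xmwimnnfnic" (len 11), cursors c1@6 c2@9, authorship .....1..2..
After op 4 (insert('p')): buffer="xmwimnpnfnpic" (len 13), cursors c1@7 c2@11, authorship .....11..22..
After op 5 (move_right): buffer="xmwimnpnfnpic" (len 13), cursors c1@8 c2@12, authorship .....11..22..
After op 6 (delete): buffer="xmwimnpfnpc" (len 11), cursors c1@7 c2@10, authorship .....11.22.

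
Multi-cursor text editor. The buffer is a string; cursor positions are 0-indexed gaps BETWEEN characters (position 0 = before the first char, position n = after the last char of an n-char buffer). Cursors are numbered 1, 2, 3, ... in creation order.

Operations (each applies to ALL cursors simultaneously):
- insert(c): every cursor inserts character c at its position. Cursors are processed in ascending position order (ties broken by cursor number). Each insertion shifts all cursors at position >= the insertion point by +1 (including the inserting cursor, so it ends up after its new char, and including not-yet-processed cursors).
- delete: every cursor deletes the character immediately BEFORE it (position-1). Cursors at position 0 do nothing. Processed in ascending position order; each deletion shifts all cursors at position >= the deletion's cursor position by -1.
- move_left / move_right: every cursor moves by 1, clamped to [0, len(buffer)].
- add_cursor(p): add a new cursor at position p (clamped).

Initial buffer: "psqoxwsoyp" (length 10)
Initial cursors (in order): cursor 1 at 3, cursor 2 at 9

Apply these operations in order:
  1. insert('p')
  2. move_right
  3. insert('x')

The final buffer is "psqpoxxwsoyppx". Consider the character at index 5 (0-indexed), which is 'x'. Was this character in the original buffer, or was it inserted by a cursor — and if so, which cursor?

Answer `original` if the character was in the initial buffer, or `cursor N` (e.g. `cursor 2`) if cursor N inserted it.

After op 1 (insert('p')): buffer="psqpoxwsoypp" (len 12), cursors c1@4 c2@11, authorship ...1......2.
After op 2 (move_right): buffer="psqpoxwsoypp" (len 12), cursors c1@5 c2@12, authorship ...1......2.
After op 3 (insert('x')): buffer="psqpoxxwsoyppx" (len 14), cursors c1@6 c2@14, authorship ...1.1.....2.2
Authorship (.=original, N=cursor N): . . . 1 . 1 . . . . . 2 . 2
Index 5: author = 1

Answer: cursor 1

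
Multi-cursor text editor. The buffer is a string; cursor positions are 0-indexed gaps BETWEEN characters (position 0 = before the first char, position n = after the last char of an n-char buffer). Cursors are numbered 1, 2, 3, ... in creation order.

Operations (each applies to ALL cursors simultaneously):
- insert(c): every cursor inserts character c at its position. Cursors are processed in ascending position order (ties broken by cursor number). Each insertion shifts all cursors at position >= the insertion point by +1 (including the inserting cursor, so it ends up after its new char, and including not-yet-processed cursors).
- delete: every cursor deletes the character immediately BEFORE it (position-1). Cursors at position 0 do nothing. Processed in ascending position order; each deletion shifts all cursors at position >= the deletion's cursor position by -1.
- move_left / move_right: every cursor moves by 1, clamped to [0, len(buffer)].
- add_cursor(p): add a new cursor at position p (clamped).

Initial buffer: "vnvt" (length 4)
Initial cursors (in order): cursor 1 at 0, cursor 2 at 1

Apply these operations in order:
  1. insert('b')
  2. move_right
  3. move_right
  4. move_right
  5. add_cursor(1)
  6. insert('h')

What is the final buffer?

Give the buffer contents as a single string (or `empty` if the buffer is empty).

After op 1 (insert('b')): buffer="bvbnvt" (len 6), cursors c1@1 c2@3, authorship 1.2...
After op 2 (move_right): buffer="bvbnvt" (len 6), cursors c1@2 c2@4, authorship 1.2...
After op 3 (move_right): buffer="bvbnvt" (len 6), cursors c1@3 c2@5, authorship 1.2...
After op 4 (move_right): buffer="bvbnvt" (len 6), cursors c1@4 c2@6, authorship 1.2...
After op 5 (add_cursor(1)): buffer="bvbnvt" (len 6), cursors c3@1 c1@4 c2@6, authorship 1.2...
After op 6 (insert('h')): buffer="bhvbnhvth" (len 9), cursors c3@2 c1@6 c2@9, authorship 13.2.1..2

Answer: bhvbnhvth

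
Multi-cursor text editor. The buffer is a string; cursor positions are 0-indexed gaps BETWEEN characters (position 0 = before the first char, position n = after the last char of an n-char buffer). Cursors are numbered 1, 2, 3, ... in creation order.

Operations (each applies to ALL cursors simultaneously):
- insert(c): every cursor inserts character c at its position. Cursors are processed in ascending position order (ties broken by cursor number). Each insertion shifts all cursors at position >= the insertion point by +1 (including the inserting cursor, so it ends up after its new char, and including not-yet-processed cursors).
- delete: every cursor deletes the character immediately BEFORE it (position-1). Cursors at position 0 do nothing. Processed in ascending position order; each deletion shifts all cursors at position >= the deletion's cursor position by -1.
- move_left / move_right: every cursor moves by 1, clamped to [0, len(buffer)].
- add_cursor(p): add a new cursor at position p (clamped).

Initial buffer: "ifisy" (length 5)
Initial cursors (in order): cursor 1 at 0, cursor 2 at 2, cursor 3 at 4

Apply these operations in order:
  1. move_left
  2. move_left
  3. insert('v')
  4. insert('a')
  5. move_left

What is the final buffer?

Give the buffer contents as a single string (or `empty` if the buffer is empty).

After op 1 (move_left): buffer="ifisy" (len 5), cursors c1@0 c2@1 c3@3, authorship .....
After op 2 (move_left): buffer="ifisy" (len 5), cursors c1@0 c2@0 c3@2, authorship .....
After op 3 (insert('v')): buffer="vvifvisy" (len 8), cursors c1@2 c2@2 c3@5, authorship 12..3...
After op 4 (insert('a')): buffer="vvaaifvaisy" (len 11), cursors c1@4 c2@4 c3@8, authorship 1212..33...
After op 5 (move_left): buffer="vvaaifvaisy" (len 11), cursors c1@3 c2@3 c3@7, authorship 1212..33...

Answer: vvaaifvaisy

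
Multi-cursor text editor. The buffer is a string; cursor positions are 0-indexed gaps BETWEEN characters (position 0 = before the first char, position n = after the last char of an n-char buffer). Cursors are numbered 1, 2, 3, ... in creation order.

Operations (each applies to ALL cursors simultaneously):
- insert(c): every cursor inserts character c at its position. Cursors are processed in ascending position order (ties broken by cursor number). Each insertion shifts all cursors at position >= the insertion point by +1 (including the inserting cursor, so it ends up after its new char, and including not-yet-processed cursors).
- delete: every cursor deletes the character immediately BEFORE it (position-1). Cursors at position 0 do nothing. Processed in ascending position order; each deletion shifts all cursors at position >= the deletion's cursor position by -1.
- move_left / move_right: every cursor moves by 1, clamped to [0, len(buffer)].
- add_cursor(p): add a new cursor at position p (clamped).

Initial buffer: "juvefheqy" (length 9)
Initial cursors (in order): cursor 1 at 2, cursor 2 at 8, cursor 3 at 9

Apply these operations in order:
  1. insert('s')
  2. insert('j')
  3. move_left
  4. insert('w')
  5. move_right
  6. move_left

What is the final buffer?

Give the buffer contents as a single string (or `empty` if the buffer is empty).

Answer: juswjvefheqswjyswj

Derivation:
After op 1 (insert('s')): buffer="jusvefheqsys" (len 12), cursors c1@3 c2@10 c3@12, authorship ..1......2.3
After op 2 (insert('j')): buffer="jusjvefheqsjysj" (len 15), cursors c1@4 c2@12 c3@15, authorship ..11......22.33
After op 3 (move_left): buffer="jusjvefheqsjysj" (len 15), cursors c1@3 c2@11 c3@14, authorship ..11......22.33
After op 4 (insert('w')): buffer="juswjvefheqswjyswj" (len 18), cursors c1@4 c2@13 c3@17, authorship ..111......222.333
After op 5 (move_right): buffer="juswjvefheqswjyswj" (len 18), cursors c1@5 c2@14 c3@18, authorship ..111......222.333
After op 6 (move_left): buffer="juswjvefheqswjyswj" (len 18), cursors c1@4 c2@13 c3@17, authorship ..111......222.333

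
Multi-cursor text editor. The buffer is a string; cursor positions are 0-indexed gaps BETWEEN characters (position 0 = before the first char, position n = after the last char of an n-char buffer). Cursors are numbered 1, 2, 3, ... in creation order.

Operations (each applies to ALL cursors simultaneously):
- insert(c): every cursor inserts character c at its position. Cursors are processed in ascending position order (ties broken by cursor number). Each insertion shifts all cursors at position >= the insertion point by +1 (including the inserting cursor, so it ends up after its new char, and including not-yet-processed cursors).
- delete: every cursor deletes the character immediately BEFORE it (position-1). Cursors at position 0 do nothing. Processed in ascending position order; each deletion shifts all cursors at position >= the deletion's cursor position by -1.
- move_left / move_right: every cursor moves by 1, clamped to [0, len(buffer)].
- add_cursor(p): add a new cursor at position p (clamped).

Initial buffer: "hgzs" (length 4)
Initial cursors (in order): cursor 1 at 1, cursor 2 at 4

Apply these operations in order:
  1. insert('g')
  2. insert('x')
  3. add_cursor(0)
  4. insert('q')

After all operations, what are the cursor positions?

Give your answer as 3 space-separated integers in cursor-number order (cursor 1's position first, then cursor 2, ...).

Answer: 5 11 1

Derivation:
After op 1 (insert('g')): buffer="hggzsg" (len 6), cursors c1@2 c2@6, authorship .1...2
After op 2 (insert('x')): buffer="hgxgzsgx" (len 8), cursors c1@3 c2@8, authorship .11...22
After op 3 (add_cursor(0)): buffer="hgxgzsgx" (len 8), cursors c3@0 c1@3 c2@8, authorship .11...22
After op 4 (insert('q')): buffer="qhgxqgzsgxq" (len 11), cursors c3@1 c1@5 c2@11, authorship 3.111...222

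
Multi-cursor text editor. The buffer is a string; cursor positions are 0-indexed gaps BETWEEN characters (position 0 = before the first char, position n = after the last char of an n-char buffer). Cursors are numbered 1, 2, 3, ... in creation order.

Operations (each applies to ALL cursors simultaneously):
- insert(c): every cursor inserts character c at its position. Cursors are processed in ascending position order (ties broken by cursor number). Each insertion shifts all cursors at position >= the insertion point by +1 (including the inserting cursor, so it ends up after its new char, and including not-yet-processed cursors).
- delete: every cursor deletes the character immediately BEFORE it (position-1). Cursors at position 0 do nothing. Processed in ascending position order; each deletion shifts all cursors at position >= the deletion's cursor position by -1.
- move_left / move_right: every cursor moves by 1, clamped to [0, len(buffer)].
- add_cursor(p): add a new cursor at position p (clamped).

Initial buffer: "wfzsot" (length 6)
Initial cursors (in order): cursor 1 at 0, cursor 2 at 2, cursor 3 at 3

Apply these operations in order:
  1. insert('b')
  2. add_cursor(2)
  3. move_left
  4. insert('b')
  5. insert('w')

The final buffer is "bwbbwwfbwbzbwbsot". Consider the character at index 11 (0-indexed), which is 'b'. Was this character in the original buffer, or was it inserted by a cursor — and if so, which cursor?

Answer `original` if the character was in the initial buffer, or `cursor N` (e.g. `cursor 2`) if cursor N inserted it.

Answer: cursor 3

Derivation:
After op 1 (insert('b')): buffer="bwfbzbsot" (len 9), cursors c1@1 c2@4 c3@6, authorship 1..2.3...
After op 2 (add_cursor(2)): buffer="bwfbzbsot" (len 9), cursors c1@1 c4@2 c2@4 c3@6, authorship 1..2.3...
After op 3 (move_left): buffer="bwfbzbsot" (len 9), cursors c1@0 c4@1 c2@3 c3@5, authorship 1..2.3...
After op 4 (insert('b')): buffer="bbbwfbbzbbsot" (len 13), cursors c1@1 c4@3 c2@6 c3@9, authorship 114..22.33...
After op 5 (insert('w')): buffer="bwbbwwfbwbzbwbsot" (len 17), cursors c1@2 c4@5 c2@9 c3@13, authorship 11144..222.333...
Authorship (.=original, N=cursor N): 1 1 1 4 4 . . 2 2 2 . 3 3 3 . . .
Index 11: author = 3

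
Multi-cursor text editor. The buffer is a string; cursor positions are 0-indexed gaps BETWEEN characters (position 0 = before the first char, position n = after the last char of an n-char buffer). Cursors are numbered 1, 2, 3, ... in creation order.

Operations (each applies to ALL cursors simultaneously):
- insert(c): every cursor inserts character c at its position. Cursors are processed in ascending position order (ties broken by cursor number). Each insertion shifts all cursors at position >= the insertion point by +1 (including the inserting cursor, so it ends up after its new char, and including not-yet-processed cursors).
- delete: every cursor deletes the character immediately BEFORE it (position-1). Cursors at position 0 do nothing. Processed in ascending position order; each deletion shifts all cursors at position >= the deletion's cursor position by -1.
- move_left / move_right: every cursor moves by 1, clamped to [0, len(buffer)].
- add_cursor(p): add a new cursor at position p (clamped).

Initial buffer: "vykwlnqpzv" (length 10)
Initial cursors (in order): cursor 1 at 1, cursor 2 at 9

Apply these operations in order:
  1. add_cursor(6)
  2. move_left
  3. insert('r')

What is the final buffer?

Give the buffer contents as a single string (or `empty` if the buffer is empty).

After op 1 (add_cursor(6)): buffer="vykwlnqpzv" (len 10), cursors c1@1 c3@6 c2@9, authorship ..........
After op 2 (move_left): buffer="vykwlnqpzv" (len 10), cursors c1@0 c3@5 c2@8, authorship ..........
After op 3 (insert('r')): buffer="rvykwlrnqprzv" (len 13), cursors c1@1 c3@7 c2@11, authorship 1.....3...2..

Answer: rvykwlrnqprzv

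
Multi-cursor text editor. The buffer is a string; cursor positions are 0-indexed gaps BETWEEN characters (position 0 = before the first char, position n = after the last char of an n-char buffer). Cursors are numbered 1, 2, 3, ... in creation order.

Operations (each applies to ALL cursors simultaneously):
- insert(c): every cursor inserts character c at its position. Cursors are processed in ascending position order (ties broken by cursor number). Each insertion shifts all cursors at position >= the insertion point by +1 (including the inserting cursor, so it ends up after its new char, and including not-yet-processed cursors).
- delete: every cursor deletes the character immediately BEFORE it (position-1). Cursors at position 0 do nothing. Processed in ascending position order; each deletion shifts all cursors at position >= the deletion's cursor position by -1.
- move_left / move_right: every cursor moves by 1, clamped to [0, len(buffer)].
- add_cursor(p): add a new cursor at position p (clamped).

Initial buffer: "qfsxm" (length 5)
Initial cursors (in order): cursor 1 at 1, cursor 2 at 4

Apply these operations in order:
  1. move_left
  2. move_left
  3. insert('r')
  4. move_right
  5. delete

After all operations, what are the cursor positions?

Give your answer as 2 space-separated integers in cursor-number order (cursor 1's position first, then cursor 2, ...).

Answer: 1 3

Derivation:
After op 1 (move_left): buffer="qfsxm" (len 5), cursors c1@0 c2@3, authorship .....
After op 2 (move_left): buffer="qfsxm" (len 5), cursors c1@0 c2@2, authorship .....
After op 3 (insert('r')): buffer="rqfrsxm" (len 7), cursors c1@1 c2@4, authorship 1..2...
After op 4 (move_right): buffer="rqfrsxm" (len 7), cursors c1@2 c2@5, authorship 1..2...
After op 5 (delete): buffer="rfrxm" (len 5), cursors c1@1 c2@3, authorship 1.2..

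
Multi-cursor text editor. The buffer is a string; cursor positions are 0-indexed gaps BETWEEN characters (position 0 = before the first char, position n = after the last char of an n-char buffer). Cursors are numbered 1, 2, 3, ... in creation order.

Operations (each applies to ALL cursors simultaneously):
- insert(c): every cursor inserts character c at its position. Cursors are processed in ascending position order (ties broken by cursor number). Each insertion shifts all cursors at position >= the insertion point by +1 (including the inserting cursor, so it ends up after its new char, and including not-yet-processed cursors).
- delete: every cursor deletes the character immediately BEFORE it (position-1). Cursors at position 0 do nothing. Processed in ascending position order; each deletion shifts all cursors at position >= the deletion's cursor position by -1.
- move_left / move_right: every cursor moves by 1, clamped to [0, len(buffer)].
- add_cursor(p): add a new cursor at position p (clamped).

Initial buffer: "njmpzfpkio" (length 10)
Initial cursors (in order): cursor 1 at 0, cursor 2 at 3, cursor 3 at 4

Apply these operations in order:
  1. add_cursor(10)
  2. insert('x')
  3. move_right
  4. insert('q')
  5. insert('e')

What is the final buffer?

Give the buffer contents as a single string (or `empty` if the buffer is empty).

After op 1 (add_cursor(10)): buffer="njmpzfpkio" (len 10), cursors c1@0 c2@3 c3@4 c4@10, authorship ..........
After op 2 (insert('x')): buffer="xnjmxpxzfpkiox" (len 14), cursors c1@1 c2@5 c3@7 c4@14, authorship 1...2.3......4
After op 3 (move_right): buffer="xnjmxpxzfpkiox" (len 14), cursors c1@2 c2@6 c3@8 c4@14, authorship 1...2.3......4
After op 4 (insert('q')): buffer="xnqjmxpqxzqfpkioxq" (len 18), cursors c1@3 c2@8 c3@11 c4@18, authorship 1.1..2.23.3.....44
After op 5 (insert('e')): buffer="xnqejmxpqexzqefpkioxqe" (len 22), cursors c1@4 c2@10 c3@14 c4@22, authorship 1.11..2.223.33.....444

Answer: xnqejmxpqexzqefpkioxqe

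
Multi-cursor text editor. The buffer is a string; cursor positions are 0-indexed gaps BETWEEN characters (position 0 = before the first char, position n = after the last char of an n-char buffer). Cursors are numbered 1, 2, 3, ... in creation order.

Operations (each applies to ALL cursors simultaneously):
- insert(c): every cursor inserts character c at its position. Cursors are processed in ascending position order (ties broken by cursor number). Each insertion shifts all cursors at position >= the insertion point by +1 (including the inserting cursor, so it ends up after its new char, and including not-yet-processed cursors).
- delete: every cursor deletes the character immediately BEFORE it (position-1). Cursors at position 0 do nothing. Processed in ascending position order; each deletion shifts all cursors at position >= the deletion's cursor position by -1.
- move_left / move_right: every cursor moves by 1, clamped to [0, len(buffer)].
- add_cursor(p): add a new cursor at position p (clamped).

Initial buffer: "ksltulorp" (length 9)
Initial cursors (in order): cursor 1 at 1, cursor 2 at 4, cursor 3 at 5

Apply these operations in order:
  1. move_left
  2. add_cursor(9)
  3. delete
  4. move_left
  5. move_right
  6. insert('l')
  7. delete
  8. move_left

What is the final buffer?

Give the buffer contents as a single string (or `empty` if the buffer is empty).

Answer: ksulor

Derivation:
After op 1 (move_left): buffer="ksltulorp" (len 9), cursors c1@0 c2@3 c3@4, authorship .........
After op 2 (add_cursor(9)): buffer="ksltulorp" (len 9), cursors c1@0 c2@3 c3@4 c4@9, authorship .........
After op 3 (delete): buffer="ksulor" (len 6), cursors c1@0 c2@2 c3@2 c4@6, authorship ......
After op 4 (move_left): buffer="ksulor" (len 6), cursors c1@0 c2@1 c3@1 c4@5, authorship ......
After op 5 (move_right): buffer="ksulor" (len 6), cursors c1@1 c2@2 c3@2 c4@6, authorship ......
After op 6 (insert('l')): buffer="klsllulorl" (len 10), cursors c1@2 c2@5 c3@5 c4@10, authorship .1.23....4
After op 7 (delete): buffer="ksulor" (len 6), cursors c1@1 c2@2 c3@2 c4@6, authorship ......
After op 8 (move_left): buffer="ksulor" (len 6), cursors c1@0 c2@1 c3@1 c4@5, authorship ......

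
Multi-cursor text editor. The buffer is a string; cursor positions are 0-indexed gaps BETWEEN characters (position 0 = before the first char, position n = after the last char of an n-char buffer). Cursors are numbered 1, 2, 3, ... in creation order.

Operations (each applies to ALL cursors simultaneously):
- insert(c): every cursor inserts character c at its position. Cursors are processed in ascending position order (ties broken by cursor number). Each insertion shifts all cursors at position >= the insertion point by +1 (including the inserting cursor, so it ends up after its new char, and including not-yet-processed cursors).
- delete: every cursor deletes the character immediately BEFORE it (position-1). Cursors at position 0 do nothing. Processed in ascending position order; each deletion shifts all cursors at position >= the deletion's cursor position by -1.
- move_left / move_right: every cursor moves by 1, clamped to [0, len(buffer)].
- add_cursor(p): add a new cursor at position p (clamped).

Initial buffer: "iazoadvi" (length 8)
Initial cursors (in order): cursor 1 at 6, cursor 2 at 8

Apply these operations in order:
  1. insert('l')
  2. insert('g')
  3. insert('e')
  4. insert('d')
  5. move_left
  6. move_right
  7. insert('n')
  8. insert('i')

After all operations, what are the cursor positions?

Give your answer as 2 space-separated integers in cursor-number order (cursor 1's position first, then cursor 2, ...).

Answer: 12 20

Derivation:
After op 1 (insert('l')): buffer="iazoadlvil" (len 10), cursors c1@7 c2@10, authorship ......1..2
After op 2 (insert('g')): buffer="iazoadlgvilg" (len 12), cursors c1@8 c2@12, authorship ......11..22
After op 3 (insert('e')): buffer="iazoadlgevilge" (len 14), cursors c1@9 c2@14, authorship ......111..222
After op 4 (insert('d')): buffer="iazoadlgedvilged" (len 16), cursors c1@10 c2@16, authorship ......1111..2222
After op 5 (move_left): buffer="iazoadlgedvilged" (len 16), cursors c1@9 c2@15, authorship ......1111..2222
After op 6 (move_right): buffer="iazoadlgedvilged" (len 16), cursors c1@10 c2@16, authorship ......1111..2222
After op 7 (insert('n')): buffer="iazoadlgednvilgedn" (len 18), cursors c1@11 c2@18, authorship ......11111..22222
After op 8 (insert('i')): buffer="iazoadlgednivilgedni" (len 20), cursors c1@12 c2@20, authorship ......111111..222222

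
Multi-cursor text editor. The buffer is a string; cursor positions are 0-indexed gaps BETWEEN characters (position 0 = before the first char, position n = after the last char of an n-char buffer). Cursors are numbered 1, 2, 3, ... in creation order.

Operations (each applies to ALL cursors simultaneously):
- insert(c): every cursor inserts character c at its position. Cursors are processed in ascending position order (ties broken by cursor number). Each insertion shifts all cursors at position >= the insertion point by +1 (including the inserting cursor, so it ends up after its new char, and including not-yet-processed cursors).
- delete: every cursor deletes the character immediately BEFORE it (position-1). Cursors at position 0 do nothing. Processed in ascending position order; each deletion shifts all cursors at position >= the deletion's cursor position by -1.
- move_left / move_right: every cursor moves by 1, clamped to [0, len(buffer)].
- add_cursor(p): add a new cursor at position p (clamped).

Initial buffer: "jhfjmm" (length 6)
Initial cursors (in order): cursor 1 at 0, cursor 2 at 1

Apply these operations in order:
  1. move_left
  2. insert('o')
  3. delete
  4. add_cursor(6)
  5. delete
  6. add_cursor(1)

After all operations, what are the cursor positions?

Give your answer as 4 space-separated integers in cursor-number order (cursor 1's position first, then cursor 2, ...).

Answer: 0 0 5 1

Derivation:
After op 1 (move_left): buffer="jhfjmm" (len 6), cursors c1@0 c2@0, authorship ......
After op 2 (insert('o')): buffer="oojhfjmm" (len 8), cursors c1@2 c2@2, authorship 12......
After op 3 (delete): buffer="jhfjmm" (len 6), cursors c1@0 c2@0, authorship ......
After op 4 (add_cursor(6)): buffer="jhfjmm" (len 6), cursors c1@0 c2@0 c3@6, authorship ......
After op 5 (delete): buffer="jhfjm" (len 5), cursors c1@0 c2@0 c3@5, authorship .....
After op 6 (add_cursor(1)): buffer="jhfjm" (len 5), cursors c1@0 c2@0 c4@1 c3@5, authorship .....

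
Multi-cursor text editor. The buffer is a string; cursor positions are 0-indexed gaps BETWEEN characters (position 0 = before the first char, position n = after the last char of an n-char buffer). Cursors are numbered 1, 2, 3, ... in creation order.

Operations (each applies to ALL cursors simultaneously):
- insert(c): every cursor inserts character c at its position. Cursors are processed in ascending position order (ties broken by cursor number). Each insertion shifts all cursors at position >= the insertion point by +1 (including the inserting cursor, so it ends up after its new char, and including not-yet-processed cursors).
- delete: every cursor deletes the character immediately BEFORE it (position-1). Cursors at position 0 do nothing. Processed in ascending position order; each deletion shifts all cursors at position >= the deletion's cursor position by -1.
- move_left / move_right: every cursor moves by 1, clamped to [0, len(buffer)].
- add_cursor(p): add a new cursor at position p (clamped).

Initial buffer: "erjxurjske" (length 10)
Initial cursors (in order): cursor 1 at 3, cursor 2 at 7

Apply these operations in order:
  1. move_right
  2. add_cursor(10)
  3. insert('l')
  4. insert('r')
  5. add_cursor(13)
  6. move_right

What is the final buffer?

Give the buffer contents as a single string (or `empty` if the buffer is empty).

Answer: erjxlrurjslrkelr

Derivation:
After op 1 (move_right): buffer="erjxurjske" (len 10), cursors c1@4 c2@8, authorship ..........
After op 2 (add_cursor(10)): buffer="erjxurjske" (len 10), cursors c1@4 c2@8 c3@10, authorship ..........
After op 3 (insert('l')): buffer="erjxlurjslkel" (len 13), cursors c1@5 c2@10 c3@13, authorship ....1....2..3
After op 4 (insert('r')): buffer="erjxlrurjslrkelr" (len 16), cursors c1@6 c2@12 c3@16, authorship ....11....22..33
After op 5 (add_cursor(13)): buffer="erjxlrurjslrkelr" (len 16), cursors c1@6 c2@12 c4@13 c3@16, authorship ....11....22..33
After op 6 (move_right): buffer="erjxlrurjslrkelr" (len 16), cursors c1@7 c2@13 c4@14 c3@16, authorship ....11....22..33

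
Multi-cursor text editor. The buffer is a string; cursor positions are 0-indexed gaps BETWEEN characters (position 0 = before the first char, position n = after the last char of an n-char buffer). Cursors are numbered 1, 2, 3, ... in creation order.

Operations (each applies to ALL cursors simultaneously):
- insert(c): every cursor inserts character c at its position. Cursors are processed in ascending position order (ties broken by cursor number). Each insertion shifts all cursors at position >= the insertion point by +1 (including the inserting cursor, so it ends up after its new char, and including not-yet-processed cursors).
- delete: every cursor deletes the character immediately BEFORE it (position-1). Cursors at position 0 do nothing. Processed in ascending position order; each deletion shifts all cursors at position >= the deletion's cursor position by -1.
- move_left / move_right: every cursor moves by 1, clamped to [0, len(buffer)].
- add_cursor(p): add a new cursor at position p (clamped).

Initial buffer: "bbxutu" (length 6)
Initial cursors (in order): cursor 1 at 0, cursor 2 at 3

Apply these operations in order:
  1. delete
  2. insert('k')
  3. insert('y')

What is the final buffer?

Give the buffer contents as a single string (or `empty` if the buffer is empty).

After op 1 (delete): buffer="bbutu" (len 5), cursors c1@0 c2@2, authorship .....
After op 2 (insert('k')): buffer="kbbkutu" (len 7), cursors c1@1 c2@4, authorship 1..2...
After op 3 (insert('y')): buffer="kybbkyutu" (len 9), cursors c1@2 c2@6, authorship 11..22...

Answer: kybbkyutu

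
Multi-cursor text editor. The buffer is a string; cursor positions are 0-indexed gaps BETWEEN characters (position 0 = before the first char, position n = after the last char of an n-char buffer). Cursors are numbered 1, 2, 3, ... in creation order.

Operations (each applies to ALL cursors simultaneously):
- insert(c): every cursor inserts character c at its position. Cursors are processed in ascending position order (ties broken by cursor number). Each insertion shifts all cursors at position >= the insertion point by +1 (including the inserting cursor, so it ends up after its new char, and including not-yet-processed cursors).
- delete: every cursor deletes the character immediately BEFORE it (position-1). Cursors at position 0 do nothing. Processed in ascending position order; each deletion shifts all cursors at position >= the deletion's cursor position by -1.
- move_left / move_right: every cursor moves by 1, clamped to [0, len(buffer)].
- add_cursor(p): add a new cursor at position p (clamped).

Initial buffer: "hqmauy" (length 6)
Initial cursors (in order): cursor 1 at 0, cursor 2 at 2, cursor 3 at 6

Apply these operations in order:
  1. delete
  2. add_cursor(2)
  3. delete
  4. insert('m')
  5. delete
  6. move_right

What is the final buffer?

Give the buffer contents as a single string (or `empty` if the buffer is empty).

Answer: a

Derivation:
After op 1 (delete): buffer="hmau" (len 4), cursors c1@0 c2@1 c3@4, authorship ....
After op 2 (add_cursor(2)): buffer="hmau" (len 4), cursors c1@0 c2@1 c4@2 c3@4, authorship ....
After op 3 (delete): buffer="a" (len 1), cursors c1@0 c2@0 c4@0 c3@1, authorship .
After op 4 (insert('m')): buffer="mmmam" (len 5), cursors c1@3 c2@3 c4@3 c3@5, authorship 124.3
After op 5 (delete): buffer="a" (len 1), cursors c1@0 c2@0 c4@0 c3@1, authorship .
After op 6 (move_right): buffer="a" (len 1), cursors c1@1 c2@1 c3@1 c4@1, authorship .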